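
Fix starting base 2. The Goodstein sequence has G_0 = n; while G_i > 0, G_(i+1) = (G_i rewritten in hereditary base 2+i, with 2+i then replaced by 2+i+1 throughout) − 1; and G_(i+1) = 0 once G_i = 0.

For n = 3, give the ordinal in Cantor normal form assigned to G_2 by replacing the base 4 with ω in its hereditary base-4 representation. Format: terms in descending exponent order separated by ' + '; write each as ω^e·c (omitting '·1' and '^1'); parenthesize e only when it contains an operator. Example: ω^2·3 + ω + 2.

3

i=0: 3 = 2 + 1 (b=2); 2→3: 3 + 1 = 4; 4−1 = 3
i=1: 3 = 3 (b=3); 3→4: 4 = 4; 4−1 = 3
i=2: 3 = 3 (b=4); 4→5: 3 = 3; 3−1 = 2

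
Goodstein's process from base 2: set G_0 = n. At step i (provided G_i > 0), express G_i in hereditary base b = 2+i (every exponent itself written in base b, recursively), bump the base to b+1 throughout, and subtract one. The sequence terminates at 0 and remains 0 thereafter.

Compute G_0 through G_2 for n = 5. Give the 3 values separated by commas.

5, 27, 255

G_0 = 5. HB_2(5) = 2^2 + 1. Bump = 28. G_1 = 27.
G_1 = 27. HB_3(27) = 3^3. Bump = 256. G_2 = 255.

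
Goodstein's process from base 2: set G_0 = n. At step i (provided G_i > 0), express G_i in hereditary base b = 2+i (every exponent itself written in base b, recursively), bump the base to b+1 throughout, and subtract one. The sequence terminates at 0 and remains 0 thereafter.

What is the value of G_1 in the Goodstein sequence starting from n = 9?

G_0 = 9. HB_2(9) = 2^(2 + 1) + 1. Bump = 82. G_1 = 81.
G_1 = 81. HB_3(81) = 3^(3 + 1). Bump = 1024. G_2 = 1023.

81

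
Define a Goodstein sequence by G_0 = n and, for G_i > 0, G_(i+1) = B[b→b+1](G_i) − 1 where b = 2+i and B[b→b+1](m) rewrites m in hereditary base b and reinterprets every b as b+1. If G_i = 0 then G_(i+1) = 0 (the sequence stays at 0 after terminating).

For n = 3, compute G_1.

G_0=3  [base 2] 2 + 1  →[2↦3]→  3 + 1 = 4  −1 ⇒ G_1=3
G_1=3  [base 3] 3  →[3↦4]→  4 = 4  −1 ⇒ G_2=3

3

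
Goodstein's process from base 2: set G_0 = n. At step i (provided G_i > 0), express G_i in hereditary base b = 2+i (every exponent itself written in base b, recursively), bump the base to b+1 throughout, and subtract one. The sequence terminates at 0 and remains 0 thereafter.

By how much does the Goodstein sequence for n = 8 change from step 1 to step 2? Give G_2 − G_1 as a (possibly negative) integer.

473

G_0 = 8. HB_2(8) = 2^(2 + 1). Bump = 81. G_1 = 80.
G_1 = 80. HB_3(80) = 2·3^3 + 2·3^2 + 2·3 + 2. Bump = 554. G_2 = 553.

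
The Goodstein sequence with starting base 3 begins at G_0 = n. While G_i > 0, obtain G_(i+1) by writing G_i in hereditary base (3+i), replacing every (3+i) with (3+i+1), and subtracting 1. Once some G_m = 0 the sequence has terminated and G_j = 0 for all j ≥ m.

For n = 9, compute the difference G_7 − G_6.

1

[0] 9 ≡ 3^2 (base 3). Lift 4: 16. −1: 15.
[1] 15 ≡ 3·4 + 3 (base 4). Lift 5: 18. −1: 17.
[2] 17 ≡ 3·5 + 2 (base 5). Lift 6: 20. −1: 19.
[3] 19 ≡ 3·6 + 1 (base 6). Lift 7: 22. −1: 21.
[4] 21 ≡ 3·7 (base 7). Lift 8: 24. −1: 23.
[5] 23 ≡ 2·8 + 7 (base 8). Lift 9: 25. −1: 24.
[6] 24 ≡ 2·9 + 6 (base 9). Lift 10: 26. −1: 25.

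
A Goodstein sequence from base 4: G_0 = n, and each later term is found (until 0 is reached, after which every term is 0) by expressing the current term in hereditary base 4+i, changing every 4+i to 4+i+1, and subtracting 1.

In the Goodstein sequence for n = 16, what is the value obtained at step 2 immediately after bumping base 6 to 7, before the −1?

G_0=16  [base 4] 4^2  →[4↦5]→  5^2 = 25  −1 ⇒ G_1=24
G_1=24  [base 5] 4·5 + 4  →[5↦6]→  4·6 + 4 = 28  −1 ⇒ G_2=27
G_2=27  [base 6] 4·6 + 3  →[6↦7]→  4·7 + 3 = 31  −1 ⇒ G_3=30

31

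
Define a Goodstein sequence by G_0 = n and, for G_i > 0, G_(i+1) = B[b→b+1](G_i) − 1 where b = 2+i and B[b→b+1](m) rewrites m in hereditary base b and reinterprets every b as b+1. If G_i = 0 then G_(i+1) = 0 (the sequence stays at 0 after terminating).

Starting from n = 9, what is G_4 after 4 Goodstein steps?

140743

G_0 = 9. HB_2(9) = 2^(2 + 1) + 1. Bump = 82. G_1 = 81.
G_1 = 81. HB_3(81) = 3^(3 + 1). Bump = 1024. G_2 = 1023.
G_2 = 1023. HB_4(1023) = 3·4^4 + 3·4^3 + 3·4^2 + 3·4 + 3. Bump = 9843. G_3 = 9842.
G_3 = 9842. HB_5(9842) = 3·5^5 + 3·5^3 + 3·5^2 + 3·5 + 2. Bump = 140744. G_4 = 140743.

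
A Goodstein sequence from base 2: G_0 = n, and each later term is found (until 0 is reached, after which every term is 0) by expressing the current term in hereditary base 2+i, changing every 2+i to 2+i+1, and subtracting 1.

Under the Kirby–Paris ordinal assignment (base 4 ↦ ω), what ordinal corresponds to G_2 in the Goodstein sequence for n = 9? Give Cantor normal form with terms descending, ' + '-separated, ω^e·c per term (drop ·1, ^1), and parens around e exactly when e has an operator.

ω^ω·3 + ω^3·3 + ω^2·3 + ω·3 + 3

base 2: 9 = 2^(2 + 1) + 1; at 3: 3^(3 + 1) + 1 = 82; next = 81
base 3: 81 = 3^(3 + 1); at 4: 4^(4 + 1) = 1024; next = 1023
base 4: 1023 = 3·4^4 + 3·4^3 + 3·4^2 + 3·4 + 3; at 5: 3·5^5 + 3·5^3 + 3·5^2 + 3·5 + 3 = 9843; next = 9842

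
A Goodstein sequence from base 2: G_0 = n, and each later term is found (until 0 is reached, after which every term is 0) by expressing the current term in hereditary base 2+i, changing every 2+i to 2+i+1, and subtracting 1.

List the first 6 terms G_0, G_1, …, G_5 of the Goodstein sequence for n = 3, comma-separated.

3, 3, 3, 2, 1, 0

base 2: 3 = 2 + 1; at 3: 3 + 1 = 4; next = 3
base 3: 3 = 3; at 4: 4 = 4; next = 3
base 4: 3 = 3; at 5: 3 = 3; next = 2
base 5: 2 = 2; at 6: 2 = 2; next = 1
base 6: 1 = 1; at 7: 1 = 1; next = 0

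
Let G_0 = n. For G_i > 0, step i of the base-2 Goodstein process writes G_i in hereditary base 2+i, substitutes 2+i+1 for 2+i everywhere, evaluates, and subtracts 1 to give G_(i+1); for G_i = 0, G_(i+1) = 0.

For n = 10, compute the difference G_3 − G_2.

14600

base 2: 10 = 2^(2 + 1) + 2; at 3: 3^(3 + 1) + 3 = 84; next = 83
base 3: 83 = 3^(3 + 1) + 2; at 4: 4^(4 + 1) + 2 = 1026; next = 1025
base 4: 1025 = 4^(4 + 1) + 1; at 5: 5^(5 + 1) + 1 = 15626; next = 15625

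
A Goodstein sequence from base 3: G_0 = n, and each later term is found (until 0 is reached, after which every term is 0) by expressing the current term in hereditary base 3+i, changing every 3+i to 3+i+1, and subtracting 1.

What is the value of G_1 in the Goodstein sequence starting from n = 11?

17

G_0=11  [base 3] 3^2 + 2  →[3↦4]→  4^2 + 2 = 18  −1 ⇒ G_1=17
G_1=17  [base 4] 4^2 + 1  →[4↦5]→  5^2 + 1 = 26  −1 ⇒ G_2=25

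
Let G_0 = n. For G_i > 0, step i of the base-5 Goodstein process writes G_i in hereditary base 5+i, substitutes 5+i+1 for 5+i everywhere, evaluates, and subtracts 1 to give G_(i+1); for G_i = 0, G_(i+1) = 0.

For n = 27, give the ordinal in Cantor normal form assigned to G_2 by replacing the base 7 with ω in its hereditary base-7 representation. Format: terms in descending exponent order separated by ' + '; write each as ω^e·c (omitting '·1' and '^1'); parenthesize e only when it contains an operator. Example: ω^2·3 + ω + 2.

i=0: 27 = 5^2 + 2 (b=5); 5→6: 6^2 + 2 = 38; 38−1 = 37
i=1: 37 = 6^2 + 1 (b=6); 6→7: 7^2 + 1 = 50; 50−1 = 49
i=2: 49 = 7^2 (b=7); 7→8: 8^2 = 64; 64−1 = 63

ω^2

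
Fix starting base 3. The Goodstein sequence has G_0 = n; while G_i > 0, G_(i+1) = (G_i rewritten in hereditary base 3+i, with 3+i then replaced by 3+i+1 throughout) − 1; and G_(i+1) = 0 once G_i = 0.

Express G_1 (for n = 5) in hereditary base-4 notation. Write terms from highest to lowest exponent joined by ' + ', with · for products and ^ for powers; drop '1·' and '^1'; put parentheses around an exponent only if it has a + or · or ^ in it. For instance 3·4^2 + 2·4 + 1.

[0] 5 ≡ 3 + 2 (base 3). Lift 4: 6. −1: 5.
[1] 5 ≡ 4 + 1 (base 4). Lift 5: 6. −1: 5.

4 + 1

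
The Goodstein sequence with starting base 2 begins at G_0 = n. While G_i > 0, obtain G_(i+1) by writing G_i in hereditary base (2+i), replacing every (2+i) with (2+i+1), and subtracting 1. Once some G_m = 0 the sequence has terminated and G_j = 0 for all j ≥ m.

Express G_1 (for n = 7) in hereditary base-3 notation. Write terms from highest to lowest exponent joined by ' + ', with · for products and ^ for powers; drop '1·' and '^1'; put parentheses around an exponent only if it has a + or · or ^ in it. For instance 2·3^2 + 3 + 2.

3^3 + 3

step 0: 7 = 2^2 + 2 + 1; sub 3 for 2: 3^3 + 3 + 1; = 31; G_1 = 31−1 = 30
step 1: 30 = 3^3 + 3; sub 4 for 3: 4^4 + 4; = 260; G_2 = 260−1 = 259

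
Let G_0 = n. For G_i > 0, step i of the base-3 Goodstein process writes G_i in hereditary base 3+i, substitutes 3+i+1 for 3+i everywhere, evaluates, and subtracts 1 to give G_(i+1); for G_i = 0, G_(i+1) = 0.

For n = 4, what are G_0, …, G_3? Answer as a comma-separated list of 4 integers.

4, 4, 4, 3

i=0: 4 = 3 + 1 (b=3); 3→4: 4 + 1 = 5; 5−1 = 4
i=1: 4 = 4 (b=4); 4→5: 5 = 5; 5−1 = 4
i=2: 4 = 4 (b=5); 5→6: 4 = 4; 4−1 = 3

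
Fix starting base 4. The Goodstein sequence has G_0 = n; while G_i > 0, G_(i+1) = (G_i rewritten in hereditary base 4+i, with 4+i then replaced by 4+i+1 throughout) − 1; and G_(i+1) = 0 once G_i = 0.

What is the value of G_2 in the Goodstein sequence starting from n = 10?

step 0: 10 = 2·4 + 2; sub 5 for 4: 2·5 + 2; = 12; G_1 = 12−1 = 11
step 1: 11 = 2·5 + 1; sub 6 for 5: 2·6 + 1; = 13; G_2 = 13−1 = 12
step 2: 12 = 2·6; sub 7 for 6: 2·7; = 14; G_3 = 14−1 = 13

12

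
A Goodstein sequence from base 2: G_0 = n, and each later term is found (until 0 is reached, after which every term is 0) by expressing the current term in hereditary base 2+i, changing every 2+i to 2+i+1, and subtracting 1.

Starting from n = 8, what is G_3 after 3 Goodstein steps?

(0) 8|_2 = 2^(2 + 1) ↦ 3^(3 + 1)|_3 = 81 ⇒ 80
(1) 80|_3 = 2·3^3 + 2·3^2 + 2·3 + 2 ↦ 2·4^4 + 2·4^2 + 2·4 + 2|_4 = 554 ⇒ 553
(2) 553|_4 = 2·4^4 + 2·4^2 + 2·4 + 1 ↦ 2·5^5 + 2·5^2 + 2·5 + 1|_5 = 6311 ⇒ 6310

6310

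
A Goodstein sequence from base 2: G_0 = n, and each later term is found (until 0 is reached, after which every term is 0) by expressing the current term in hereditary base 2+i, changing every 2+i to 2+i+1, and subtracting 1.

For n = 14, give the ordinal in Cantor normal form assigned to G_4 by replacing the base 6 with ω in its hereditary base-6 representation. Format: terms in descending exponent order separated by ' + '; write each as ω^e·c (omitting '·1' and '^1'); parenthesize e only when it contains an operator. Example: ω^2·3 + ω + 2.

[0] 14 ≡ 2^(2 + 1) + 2^2 + 2 (base 2). Lift 3: 111. −1: 110.
[1] 110 ≡ 3^(3 + 1) + 3^3 + 2 (base 3). Lift 4: 1282. −1: 1281.
[2] 1281 ≡ 4^(4 + 1) + 4^4 + 1 (base 4). Lift 5: 18751. −1: 18750.
[3] 18750 ≡ 5^(5 + 1) + 5^5 (base 5). Lift 6: 326592. −1: 326591.
[4] 326591 ≡ 6^(6 + 1) + 5·6^5 + 5·6^4 + 5·6^3 + 5·6^2 + 5·6 + 5 (base 6). Lift 7: 5862841. −1: 5862840.

ω^(ω + 1) + ω^5·5 + ω^4·5 + ω^3·5 + ω^2·5 + ω·5 + 5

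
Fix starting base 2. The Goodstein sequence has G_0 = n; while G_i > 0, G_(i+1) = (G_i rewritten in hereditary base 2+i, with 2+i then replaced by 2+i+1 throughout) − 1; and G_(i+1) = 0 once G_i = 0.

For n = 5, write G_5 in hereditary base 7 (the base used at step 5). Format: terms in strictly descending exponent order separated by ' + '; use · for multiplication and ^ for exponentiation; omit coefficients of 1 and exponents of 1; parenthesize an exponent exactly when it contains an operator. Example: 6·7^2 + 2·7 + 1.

3·7^3 + 3·7^2 + 3·7

G_0 = 5. HB_2(5) = 2^2 + 1. Bump = 28. G_1 = 27.
G_1 = 27. HB_3(27) = 3^3. Bump = 256. G_2 = 255.
G_2 = 255. HB_4(255) = 3·4^3 + 3·4^2 + 3·4 + 3. Bump = 468. G_3 = 467.
G_3 = 467. HB_5(467) = 3·5^3 + 3·5^2 + 3·5 + 2. Bump = 776. G_4 = 775.
G_4 = 775. HB_6(775) = 3·6^3 + 3·6^2 + 3·6 + 1. Bump = 1198. G_5 = 1197.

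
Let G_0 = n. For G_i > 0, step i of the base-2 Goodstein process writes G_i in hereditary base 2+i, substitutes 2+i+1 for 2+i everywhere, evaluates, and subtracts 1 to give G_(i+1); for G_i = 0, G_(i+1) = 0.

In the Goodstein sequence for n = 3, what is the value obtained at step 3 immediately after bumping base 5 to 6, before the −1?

G_0=3  [base 2] 2 + 1  →[2↦3]→  3 + 1 = 4  −1 ⇒ G_1=3
G_1=3  [base 3] 3  →[3↦4]→  4 = 4  −1 ⇒ G_2=3
G_2=3  [base 4] 3  →[4↦5]→  3 = 3  −1 ⇒ G_3=2
G_3=2  [base 5] 2  →[5↦6]→  2 = 2  −1 ⇒ G_4=1

2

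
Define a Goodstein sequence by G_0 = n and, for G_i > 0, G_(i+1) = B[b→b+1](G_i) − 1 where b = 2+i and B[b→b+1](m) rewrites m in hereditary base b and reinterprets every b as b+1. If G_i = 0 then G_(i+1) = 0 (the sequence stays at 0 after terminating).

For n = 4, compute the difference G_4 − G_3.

(0) 4|_2 = 2^2 ↦ 3^3|_3 = 27 ⇒ 26
(1) 26|_3 = 2·3^2 + 2·3 + 2 ↦ 2·4^2 + 2·4 + 2|_4 = 42 ⇒ 41
(2) 41|_4 = 2·4^2 + 2·4 + 1 ↦ 2·5^2 + 2·5 + 1|_5 = 61 ⇒ 60
(3) 60|_5 = 2·5^2 + 2·5 ↦ 2·6^2 + 2·6|_6 = 84 ⇒ 83

23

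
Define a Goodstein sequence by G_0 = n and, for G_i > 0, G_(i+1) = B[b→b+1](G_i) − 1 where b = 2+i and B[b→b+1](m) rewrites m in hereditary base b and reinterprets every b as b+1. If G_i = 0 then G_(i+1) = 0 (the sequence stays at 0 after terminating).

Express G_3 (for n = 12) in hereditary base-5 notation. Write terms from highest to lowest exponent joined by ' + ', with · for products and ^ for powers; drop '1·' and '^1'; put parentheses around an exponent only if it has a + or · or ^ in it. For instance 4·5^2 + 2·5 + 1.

12 —HB2→ 2^(2 + 1) + 2^2 —bump→ 3^(3 + 1) + 3^3 = 108 —(−1)→ 107
107 —HB3→ 3^(3 + 1) + 2·3^2 + 2·3 + 2 —bump→ 4^(4 + 1) + 2·4^2 + 2·4 + 2 = 1066 —(−1)→ 1065
1065 —HB4→ 4^(4 + 1) + 2·4^2 + 2·4 + 1 —bump→ 5^(5 + 1) + 2·5^2 + 2·5 + 1 = 15686 —(−1)→ 15685
15685 —HB5→ 5^(5 + 1) + 2·5^2 + 2·5 —bump→ 6^(6 + 1) + 2·6^2 + 2·6 = 280020 —(−1)→ 280019

5^(5 + 1) + 2·5^2 + 2·5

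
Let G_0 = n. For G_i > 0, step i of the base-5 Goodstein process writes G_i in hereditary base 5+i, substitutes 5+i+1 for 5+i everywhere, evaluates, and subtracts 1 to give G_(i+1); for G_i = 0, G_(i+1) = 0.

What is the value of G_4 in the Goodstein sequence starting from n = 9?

G_0=9  [base 5] 5 + 4  →[5↦6]→  6 + 4 = 10  −1 ⇒ G_1=9
G_1=9  [base 6] 6 + 3  →[6↦7]→  7 + 3 = 10  −1 ⇒ G_2=9
G_2=9  [base 7] 7 + 2  →[7↦8]→  8 + 2 = 10  −1 ⇒ G_3=9
G_3=9  [base 8] 8 + 1  →[8↦9]→  9 + 1 = 10  −1 ⇒ G_4=9
G_4=9  [base 9] 9  →[9↦10]→  10 = 10  −1 ⇒ G_5=9

9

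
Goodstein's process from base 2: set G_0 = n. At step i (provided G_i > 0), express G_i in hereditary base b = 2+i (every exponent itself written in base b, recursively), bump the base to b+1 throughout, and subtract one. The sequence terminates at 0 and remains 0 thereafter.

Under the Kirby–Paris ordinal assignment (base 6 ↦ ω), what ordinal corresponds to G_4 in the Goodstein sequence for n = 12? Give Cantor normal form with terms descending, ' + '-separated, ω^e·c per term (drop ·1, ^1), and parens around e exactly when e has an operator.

ω^(ω + 1) + ω^2·2 + ω + 5

i=0: 12 = 2^(2 + 1) + 2^2 (b=2); 2→3: 3^(3 + 1) + 3^3 = 108; 108−1 = 107
i=1: 107 = 3^(3 + 1) + 2·3^2 + 2·3 + 2 (b=3); 3→4: 4^(4 + 1) + 2·4^2 + 2·4 + 2 = 1066; 1066−1 = 1065
i=2: 1065 = 4^(4 + 1) + 2·4^2 + 2·4 + 1 (b=4); 4→5: 5^(5 + 1) + 2·5^2 + 2·5 + 1 = 15686; 15686−1 = 15685
i=3: 15685 = 5^(5 + 1) + 2·5^2 + 2·5 (b=5); 5→6: 6^(6 + 1) + 2·6^2 + 2·6 = 280020; 280020−1 = 280019
i=4: 280019 = 6^(6 + 1) + 2·6^2 + 6 + 5 (b=6); 6→7: 7^(7 + 1) + 2·7^2 + 7 + 5 = 5764911; 5764911−1 = 5764910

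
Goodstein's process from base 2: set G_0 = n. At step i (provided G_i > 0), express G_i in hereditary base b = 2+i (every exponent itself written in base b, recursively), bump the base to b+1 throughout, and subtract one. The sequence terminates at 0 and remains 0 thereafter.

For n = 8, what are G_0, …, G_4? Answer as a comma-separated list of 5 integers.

(0) 8|_2 = 2^(2 + 1) ↦ 3^(3 + 1)|_3 = 81 ⇒ 80
(1) 80|_3 = 2·3^3 + 2·3^2 + 2·3 + 2 ↦ 2·4^4 + 2·4^2 + 2·4 + 2|_4 = 554 ⇒ 553
(2) 553|_4 = 2·4^4 + 2·4^2 + 2·4 + 1 ↦ 2·5^5 + 2·5^2 + 2·5 + 1|_5 = 6311 ⇒ 6310
(3) 6310|_5 = 2·5^5 + 2·5^2 + 2·5 ↦ 2·6^6 + 2·6^2 + 2·6|_6 = 93396 ⇒ 93395

8, 80, 553, 6310, 93395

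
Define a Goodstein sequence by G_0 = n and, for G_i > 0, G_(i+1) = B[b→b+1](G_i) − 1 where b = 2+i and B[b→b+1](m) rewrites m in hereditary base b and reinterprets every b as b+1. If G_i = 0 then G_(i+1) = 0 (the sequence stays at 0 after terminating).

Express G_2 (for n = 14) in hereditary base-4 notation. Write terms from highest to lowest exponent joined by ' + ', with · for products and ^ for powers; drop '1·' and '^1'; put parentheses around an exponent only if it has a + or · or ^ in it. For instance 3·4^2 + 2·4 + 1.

14 —HB2→ 2^(2 + 1) + 2^2 + 2 —bump→ 3^(3 + 1) + 3^3 + 3 = 111 —(−1)→ 110
110 —HB3→ 3^(3 + 1) + 3^3 + 2 —bump→ 4^(4 + 1) + 4^4 + 2 = 1282 —(−1)→ 1281
1281 —HB4→ 4^(4 + 1) + 4^4 + 1 —bump→ 5^(5 + 1) + 5^5 + 1 = 18751 —(−1)→ 18750

4^(4 + 1) + 4^4 + 1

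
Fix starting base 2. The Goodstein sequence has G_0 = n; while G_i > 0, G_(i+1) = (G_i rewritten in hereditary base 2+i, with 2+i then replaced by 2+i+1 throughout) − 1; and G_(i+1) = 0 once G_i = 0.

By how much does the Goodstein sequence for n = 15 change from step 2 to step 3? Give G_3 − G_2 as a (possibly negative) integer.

[0] 15 ≡ 2^(2 + 1) + 2^2 + 2 + 1 (base 2). Lift 3: 112. −1: 111.
[1] 111 ≡ 3^(3 + 1) + 3^3 + 3 (base 3). Lift 4: 1284. −1: 1283.
[2] 1283 ≡ 4^(4 + 1) + 4^4 + 3 (base 4). Lift 5: 18753. −1: 18752.

17469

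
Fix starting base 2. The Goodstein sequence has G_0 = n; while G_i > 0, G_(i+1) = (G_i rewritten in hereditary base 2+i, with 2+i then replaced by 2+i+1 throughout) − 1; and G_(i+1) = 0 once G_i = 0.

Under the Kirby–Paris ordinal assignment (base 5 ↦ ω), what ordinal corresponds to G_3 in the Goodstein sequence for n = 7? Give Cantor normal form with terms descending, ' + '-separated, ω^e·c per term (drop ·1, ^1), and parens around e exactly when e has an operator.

ω^ω + 2

base 2: 7 = 2^2 + 2 + 1; at 3: 3^3 + 3 + 1 = 31; next = 30
base 3: 30 = 3^3 + 3; at 4: 4^4 + 4 = 260; next = 259
base 4: 259 = 4^4 + 3; at 5: 5^5 + 3 = 3128; next = 3127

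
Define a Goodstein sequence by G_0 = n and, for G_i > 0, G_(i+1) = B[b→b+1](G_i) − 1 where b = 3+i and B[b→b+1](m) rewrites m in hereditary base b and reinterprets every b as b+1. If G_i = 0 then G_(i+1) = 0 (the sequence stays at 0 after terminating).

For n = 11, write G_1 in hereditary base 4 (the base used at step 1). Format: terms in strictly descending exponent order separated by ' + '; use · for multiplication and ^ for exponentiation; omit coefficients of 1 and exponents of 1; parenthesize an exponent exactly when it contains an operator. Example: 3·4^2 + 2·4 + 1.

[0] 11 ≡ 3^2 + 2 (base 3). Lift 4: 18. −1: 17.
[1] 17 ≡ 4^2 + 1 (base 4). Lift 5: 26. −1: 25.

4^2 + 1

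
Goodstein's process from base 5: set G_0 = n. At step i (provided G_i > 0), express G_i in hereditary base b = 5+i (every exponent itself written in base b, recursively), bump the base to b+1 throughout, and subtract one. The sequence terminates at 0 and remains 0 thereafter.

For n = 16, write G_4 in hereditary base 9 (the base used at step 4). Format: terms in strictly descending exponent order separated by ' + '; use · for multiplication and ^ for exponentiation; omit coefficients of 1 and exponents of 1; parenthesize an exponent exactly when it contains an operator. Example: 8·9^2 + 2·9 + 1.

2·9 + 4

G_0=16  [base 5] 3·5 + 1  →[5↦6]→  3·6 + 1 = 19  −1 ⇒ G_1=18
G_1=18  [base 6] 3·6  →[6↦7]→  3·7 = 21  −1 ⇒ G_2=20
G_2=20  [base 7] 2·7 + 6  →[7↦8]→  2·8 + 6 = 22  −1 ⇒ G_3=21
G_3=21  [base 8] 2·8 + 5  →[8↦9]→  2·9 + 5 = 23  −1 ⇒ G_4=22
G_4=22  [base 9] 2·9 + 4  →[9↦10]→  2·10 + 4 = 24  −1 ⇒ G_5=23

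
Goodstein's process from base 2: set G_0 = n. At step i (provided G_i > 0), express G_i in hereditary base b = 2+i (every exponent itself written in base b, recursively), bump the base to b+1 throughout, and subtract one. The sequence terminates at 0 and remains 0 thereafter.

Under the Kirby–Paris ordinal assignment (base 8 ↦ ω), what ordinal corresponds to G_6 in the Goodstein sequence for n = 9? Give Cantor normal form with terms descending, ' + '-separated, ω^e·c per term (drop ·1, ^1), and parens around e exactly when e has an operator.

ω^ω·3 + ω^3·3 + ω^2·3 + ω·2 + 7

step 0: 9 = 2^(2 + 1) + 1; sub 3 for 2: 3^(3 + 1) + 1; = 82; G_1 = 82−1 = 81
step 1: 81 = 3^(3 + 1); sub 4 for 3: 4^(4 + 1); = 1024; G_2 = 1024−1 = 1023
step 2: 1023 = 3·4^4 + 3·4^3 + 3·4^2 + 3·4 + 3; sub 5 for 4: 3·5^5 + 3·5^3 + 3·5^2 + 3·5 + 3; = 9843; G_3 = 9843−1 = 9842
step 3: 9842 = 3·5^5 + 3·5^3 + 3·5^2 + 3·5 + 2; sub 6 for 5: 3·6^6 + 3·6^3 + 3·6^2 + 3·6 + 2; = 140744; G_4 = 140744−1 = 140743
step 4: 140743 = 3·6^6 + 3·6^3 + 3·6^2 + 3·6 + 1; sub 7 for 6: 3·7^7 + 3·7^3 + 3·7^2 + 3·7 + 1; = 2471827; G_5 = 2471827−1 = 2471826
step 5: 2471826 = 3·7^7 + 3·7^3 + 3·7^2 + 3·7; sub 8 for 7: 3·8^8 + 3·8^3 + 3·8^2 + 3·8; = 50333400; G_6 = 50333400−1 = 50333399
step 6: 50333399 = 3·8^8 + 3·8^3 + 3·8^2 + 2·8 + 7; sub 9 for 8: 3·9^9 + 3·9^3 + 3·9^2 + 2·9 + 7; = 1162263922; G_7 = 1162263922−1 = 1162263921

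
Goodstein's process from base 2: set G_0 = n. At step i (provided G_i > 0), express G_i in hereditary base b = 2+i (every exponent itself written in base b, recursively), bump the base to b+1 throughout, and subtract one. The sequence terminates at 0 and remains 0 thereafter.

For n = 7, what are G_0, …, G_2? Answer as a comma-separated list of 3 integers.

i=0: 7 = 2^2 + 2 + 1 (b=2); 2→3: 3^3 + 3 + 1 = 31; 31−1 = 30
i=1: 30 = 3^3 + 3 (b=3); 3→4: 4^4 + 4 = 260; 260−1 = 259

7, 30, 259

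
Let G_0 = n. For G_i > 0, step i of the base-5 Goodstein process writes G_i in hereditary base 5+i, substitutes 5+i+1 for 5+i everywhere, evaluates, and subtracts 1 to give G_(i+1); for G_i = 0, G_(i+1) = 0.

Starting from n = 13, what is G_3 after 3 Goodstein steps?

G_0=13  [base 5] 2·5 + 3  →[5↦6]→  2·6 + 3 = 15  −1 ⇒ G_1=14
G_1=14  [base 6] 2·6 + 2  →[6↦7]→  2·7 + 2 = 16  −1 ⇒ G_2=15
G_2=15  [base 7] 2·7 + 1  →[7↦8]→  2·8 + 1 = 17  −1 ⇒ G_3=16
G_3=16  [base 8] 2·8  →[8↦9]→  2·9 = 18  −1 ⇒ G_4=17

16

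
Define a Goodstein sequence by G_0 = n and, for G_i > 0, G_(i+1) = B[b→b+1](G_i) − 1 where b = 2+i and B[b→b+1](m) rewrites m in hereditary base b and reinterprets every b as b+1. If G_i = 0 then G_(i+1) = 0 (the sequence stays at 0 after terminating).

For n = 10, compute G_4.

G_0=10  [base 2] 2^(2 + 1) + 2  →[2↦3]→  3^(3 + 1) + 3 = 84  −1 ⇒ G_1=83
G_1=83  [base 3] 3^(3 + 1) + 2  →[3↦4]→  4^(4 + 1) + 2 = 1026  −1 ⇒ G_2=1025
G_2=1025  [base 4] 4^(4 + 1) + 1  →[4↦5]→  5^(5 + 1) + 1 = 15626  −1 ⇒ G_3=15625
G_3=15625  [base 5] 5^(5 + 1)  →[5↦6]→  6^(6 + 1) = 279936  −1 ⇒ G_4=279935
G_4=279935  [base 6] 5·6^6 + 5·6^5 + 5·6^4 + 5·6^3 + 5·6^2 + 5·6 + 5  →[6↦7]→  5·7^7 + 5·7^5 + 5·7^4 + 5·7^3 + 5·7^2 + 5·7 + 5 = 4215755  −1 ⇒ G_5=4215754

279935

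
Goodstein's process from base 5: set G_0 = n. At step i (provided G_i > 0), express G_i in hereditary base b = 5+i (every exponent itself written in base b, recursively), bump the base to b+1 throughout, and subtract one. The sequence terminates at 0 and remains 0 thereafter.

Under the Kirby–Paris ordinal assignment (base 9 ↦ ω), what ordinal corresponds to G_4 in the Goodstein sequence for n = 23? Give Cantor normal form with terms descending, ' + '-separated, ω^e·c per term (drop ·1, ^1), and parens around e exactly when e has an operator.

(0) 23|_5 = 4·5 + 3 ↦ 4·6 + 3|_6 = 27 ⇒ 26
(1) 26|_6 = 4·6 + 2 ↦ 4·7 + 2|_7 = 30 ⇒ 29
(2) 29|_7 = 4·7 + 1 ↦ 4·8 + 1|_8 = 33 ⇒ 32
(3) 32|_8 = 4·8 ↦ 4·9|_9 = 36 ⇒ 35

ω·3 + 8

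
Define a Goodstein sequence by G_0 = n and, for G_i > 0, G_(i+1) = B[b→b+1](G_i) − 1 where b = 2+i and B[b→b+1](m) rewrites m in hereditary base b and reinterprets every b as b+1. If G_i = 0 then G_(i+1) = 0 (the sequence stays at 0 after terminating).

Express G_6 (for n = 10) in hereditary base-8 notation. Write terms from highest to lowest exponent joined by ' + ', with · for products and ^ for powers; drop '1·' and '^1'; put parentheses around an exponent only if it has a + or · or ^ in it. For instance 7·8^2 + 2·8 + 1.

(0) 10|_2 = 2^(2 + 1) + 2 ↦ 3^(3 + 1) + 3|_3 = 84 ⇒ 83
(1) 83|_3 = 3^(3 + 1) + 2 ↦ 4^(4 + 1) + 2|_4 = 1026 ⇒ 1025
(2) 1025|_4 = 4^(4 + 1) + 1 ↦ 5^(5 + 1) + 1|_5 = 15626 ⇒ 15625
(3) 15625|_5 = 5^(5 + 1) ↦ 6^(6 + 1)|_6 = 279936 ⇒ 279935
(4) 279935|_6 = 5·6^6 + 5·6^5 + 5·6^4 + 5·6^3 + 5·6^2 + 5·6 + 5 ↦ 5·7^7 + 5·7^5 + 5·7^4 + 5·7^3 + 5·7^2 + 5·7 + 5|_7 = 4215755 ⇒ 4215754
(5) 4215754|_7 = 5·7^7 + 5·7^5 + 5·7^4 + 5·7^3 + 5·7^2 + 5·7 + 4 ↦ 5·8^8 + 5·8^5 + 5·8^4 + 5·8^3 + 5·8^2 + 5·8 + 4|_8 = 84073324 ⇒ 84073323

5·8^8 + 5·8^5 + 5·8^4 + 5·8^3 + 5·8^2 + 5·8 + 3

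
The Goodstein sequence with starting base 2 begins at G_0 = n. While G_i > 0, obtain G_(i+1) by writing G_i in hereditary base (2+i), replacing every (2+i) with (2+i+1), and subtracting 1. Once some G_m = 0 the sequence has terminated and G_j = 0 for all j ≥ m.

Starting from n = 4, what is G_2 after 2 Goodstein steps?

base 2: 4 = 2^2; at 3: 3^3 = 27; next = 26
base 3: 26 = 2·3^2 + 2·3 + 2; at 4: 2·4^2 + 2·4 + 2 = 42; next = 41
base 4: 41 = 2·4^2 + 2·4 + 1; at 5: 2·5^2 + 2·5 + 1 = 61; next = 60

41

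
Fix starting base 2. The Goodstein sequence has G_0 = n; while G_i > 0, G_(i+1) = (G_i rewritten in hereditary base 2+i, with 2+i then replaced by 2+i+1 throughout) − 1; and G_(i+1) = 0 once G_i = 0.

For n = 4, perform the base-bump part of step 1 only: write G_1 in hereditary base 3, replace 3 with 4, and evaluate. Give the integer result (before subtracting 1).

42

i=0: 4 = 2^2 (b=2); 2→3: 3^3 = 27; 27−1 = 26
i=1: 26 = 2·3^2 + 2·3 + 2 (b=3); 3→4: 2·4^2 + 2·4 + 2 = 42; 42−1 = 41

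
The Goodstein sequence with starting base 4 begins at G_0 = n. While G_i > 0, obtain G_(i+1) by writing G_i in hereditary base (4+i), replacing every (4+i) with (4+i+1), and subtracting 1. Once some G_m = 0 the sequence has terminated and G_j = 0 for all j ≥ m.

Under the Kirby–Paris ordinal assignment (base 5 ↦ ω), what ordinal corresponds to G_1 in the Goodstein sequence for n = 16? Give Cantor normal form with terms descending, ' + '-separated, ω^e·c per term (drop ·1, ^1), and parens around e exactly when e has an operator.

ω·4 + 4

i=0: 16 = 4^2 (b=4); 4→5: 5^2 = 25; 25−1 = 24
i=1: 24 = 4·5 + 4 (b=5); 5→6: 4·6 + 4 = 28; 28−1 = 27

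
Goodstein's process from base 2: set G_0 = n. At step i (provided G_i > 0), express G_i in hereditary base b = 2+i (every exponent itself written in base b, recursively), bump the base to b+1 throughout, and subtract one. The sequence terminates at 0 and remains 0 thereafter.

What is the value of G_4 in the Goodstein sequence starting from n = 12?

12 —HB2→ 2^(2 + 1) + 2^2 —bump→ 3^(3 + 1) + 3^3 = 108 —(−1)→ 107
107 —HB3→ 3^(3 + 1) + 2·3^2 + 2·3 + 2 —bump→ 4^(4 + 1) + 2·4^2 + 2·4 + 2 = 1066 —(−1)→ 1065
1065 —HB4→ 4^(4 + 1) + 2·4^2 + 2·4 + 1 —bump→ 5^(5 + 1) + 2·5^2 + 2·5 + 1 = 15686 —(−1)→ 15685
15685 —HB5→ 5^(5 + 1) + 2·5^2 + 2·5 —bump→ 6^(6 + 1) + 2·6^2 + 2·6 = 280020 —(−1)→ 280019
280019 —HB6→ 6^(6 + 1) + 2·6^2 + 6 + 5 —bump→ 7^(7 + 1) + 2·7^2 + 7 + 5 = 5764911 —(−1)→ 5764910

280019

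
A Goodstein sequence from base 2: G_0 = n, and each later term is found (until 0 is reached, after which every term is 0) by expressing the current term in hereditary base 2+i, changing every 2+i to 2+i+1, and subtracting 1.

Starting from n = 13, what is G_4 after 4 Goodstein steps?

280711

step 0: 13 = 2^(2 + 1) + 2^2 + 1; sub 3 for 2: 3^(3 + 1) + 3^3 + 1; = 109; G_1 = 109−1 = 108
step 1: 108 = 3^(3 + 1) + 3^3; sub 4 for 3: 4^(4 + 1) + 4^4; = 1280; G_2 = 1280−1 = 1279
step 2: 1279 = 4^(4 + 1) + 3·4^3 + 3·4^2 + 3·4 + 3; sub 5 for 4: 5^(5 + 1) + 3·5^3 + 3·5^2 + 3·5 + 3; = 16093; G_3 = 16093−1 = 16092
step 3: 16092 = 5^(5 + 1) + 3·5^3 + 3·5^2 + 3·5 + 2; sub 6 for 5: 6^(6 + 1) + 3·6^3 + 3·6^2 + 3·6 + 2; = 280712; G_4 = 280712−1 = 280711
step 4: 280711 = 6^(6 + 1) + 3·6^3 + 3·6^2 + 3·6 + 1; sub 7 for 6: 7^(7 + 1) + 3·7^3 + 3·7^2 + 3·7 + 1; = 5765999; G_5 = 5765999−1 = 5765998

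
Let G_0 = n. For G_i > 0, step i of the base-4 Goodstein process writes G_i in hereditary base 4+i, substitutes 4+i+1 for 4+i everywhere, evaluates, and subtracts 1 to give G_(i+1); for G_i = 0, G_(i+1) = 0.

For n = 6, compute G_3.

6

6 —HB4→ 4 + 2 —bump→ 5 + 2 = 7 —(−1)→ 6
6 —HB5→ 5 + 1 —bump→ 6 + 1 = 7 —(−1)→ 6
6 —HB6→ 6 —bump→ 7 = 7 —(−1)→ 6
6 —HB7→ 6 —bump→ 6 = 6 —(−1)→ 5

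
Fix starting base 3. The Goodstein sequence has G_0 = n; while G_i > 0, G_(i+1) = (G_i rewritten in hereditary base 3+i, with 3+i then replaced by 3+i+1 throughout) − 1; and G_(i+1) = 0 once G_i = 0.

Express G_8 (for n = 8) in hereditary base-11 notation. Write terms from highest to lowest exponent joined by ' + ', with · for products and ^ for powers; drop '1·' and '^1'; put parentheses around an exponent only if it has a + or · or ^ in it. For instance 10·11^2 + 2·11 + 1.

step 0: 8 = 2·3 + 2; sub 4 for 3: 2·4 + 2; = 10; G_1 = 10−1 = 9
step 1: 9 = 2·4 + 1; sub 5 for 4: 2·5 + 1; = 11; G_2 = 11−1 = 10
step 2: 10 = 2·5; sub 6 for 5: 2·6; = 12; G_3 = 12−1 = 11
step 3: 11 = 6 + 5; sub 7 for 6: 7 + 5; = 12; G_4 = 12−1 = 11
step 4: 11 = 7 + 4; sub 8 for 7: 8 + 4; = 12; G_5 = 12−1 = 11
step 5: 11 = 8 + 3; sub 9 for 8: 9 + 3; = 12; G_6 = 12−1 = 11
step 6: 11 = 9 + 2; sub 10 for 9: 10 + 2; = 12; G_7 = 12−1 = 11
step 7: 11 = 10 + 1; sub 11 for 10: 11 + 1; = 12; G_8 = 12−1 = 11
step 8: 11 = 11; sub 12 for 11: 12; = 12; G_9 = 12−1 = 11

11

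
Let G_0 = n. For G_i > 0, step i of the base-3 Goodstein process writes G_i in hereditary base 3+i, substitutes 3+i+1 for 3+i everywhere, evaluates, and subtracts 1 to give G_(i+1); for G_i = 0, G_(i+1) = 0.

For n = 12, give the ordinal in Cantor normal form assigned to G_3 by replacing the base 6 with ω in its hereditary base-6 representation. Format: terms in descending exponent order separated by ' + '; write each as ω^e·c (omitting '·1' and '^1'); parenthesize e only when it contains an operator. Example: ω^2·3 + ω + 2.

ω^2 + 1

base 3: 12 = 3^2 + 3; at 4: 4^2 + 4 = 20; next = 19
base 4: 19 = 4^2 + 3; at 5: 5^2 + 3 = 28; next = 27
base 5: 27 = 5^2 + 2; at 6: 6^2 + 2 = 38; next = 37
base 6: 37 = 6^2 + 1; at 7: 7^2 + 1 = 50; next = 49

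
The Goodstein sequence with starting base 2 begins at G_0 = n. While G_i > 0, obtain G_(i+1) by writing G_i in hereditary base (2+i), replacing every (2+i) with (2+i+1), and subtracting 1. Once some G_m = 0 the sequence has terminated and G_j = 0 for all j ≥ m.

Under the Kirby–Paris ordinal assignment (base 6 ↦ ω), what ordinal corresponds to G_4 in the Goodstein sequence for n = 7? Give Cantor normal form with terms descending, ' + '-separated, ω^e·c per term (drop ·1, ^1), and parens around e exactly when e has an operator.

i=0: 7 = 2^2 + 2 + 1 (b=2); 2→3: 3^3 + 3 + 1 = 31; 31−1 = 30
i=1: 30 = 3^3 + 3 (b=3); 3→4: 4^4 + 4 = 260; 260−1 = 259
i=2: 259 = 4^4 + 3 (b=4); 4→5: 5^5 + 3 = 3128; 3128−1 = 3127
i=3: 3127 = 5^5 + 2 (b=5); 5→6: 6^6 + 2 = 46658; 46658−1 = 46657
i=4: 46657 = 6^6 + 1 (b=6); 6→7: 7^7 + 1 = 823544; 823544−1 = 823543

ω^ω + 1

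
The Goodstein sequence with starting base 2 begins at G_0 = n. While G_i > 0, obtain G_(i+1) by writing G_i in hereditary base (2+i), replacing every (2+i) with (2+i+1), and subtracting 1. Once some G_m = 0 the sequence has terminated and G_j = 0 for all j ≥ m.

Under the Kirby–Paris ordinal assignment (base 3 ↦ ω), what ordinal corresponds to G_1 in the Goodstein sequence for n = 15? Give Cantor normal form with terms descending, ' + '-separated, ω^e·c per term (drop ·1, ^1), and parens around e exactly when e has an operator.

(0) 15|_2 = 2^(2 + 1) + 2^2 + 2 + 1 ↦ 3^(3 + 1) + 3^3 + 3 + 1|_3 = 112 ⇒ 111
(1) 111|_3 = 3^(3 + 1) + 3^3 + 3 ↦ 4^(4 + 1) + 4^4 + 4|_4 = 1284 ⇒ 1283

ω^(ω + 1) + ω^ω + ω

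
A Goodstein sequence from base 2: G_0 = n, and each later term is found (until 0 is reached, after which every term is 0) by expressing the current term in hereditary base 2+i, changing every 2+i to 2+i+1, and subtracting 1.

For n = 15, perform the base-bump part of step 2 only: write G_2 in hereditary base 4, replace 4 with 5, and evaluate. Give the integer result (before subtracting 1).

18753

step 0: 15 = 2^(2 + 1) + 2^2 + 2 + 1; sub 3 for 2: 3^(3 + 1) + 3^3 + 3 + 1; = 112; G_1 = 112−1 = 111
step 1: 111 = 3^(3 + 1) + 3^3 + 3; sub 4 for 3: 4^(4 + 1) + 4^4 + 4; = 1284; G_2 = 1284−1 = 1283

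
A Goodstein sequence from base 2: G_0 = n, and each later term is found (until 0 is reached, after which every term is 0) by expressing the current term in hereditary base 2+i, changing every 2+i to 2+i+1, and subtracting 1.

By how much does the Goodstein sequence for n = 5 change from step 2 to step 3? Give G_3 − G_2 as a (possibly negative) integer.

5 —HB2→ 2^2 + 1 —bump→ 3^3 + 1 = 28 —(−1)→ 27
27 —HB3→ 3^3 —bump→ 4^4 = 256 —(−1)→ 255
255 —HB4→ 3·4^3 + 3·4^2 + 3·4 + 3 —bump→ 3·5^3 + 3·5^2 + 3·5 + 3 = 468 —(−1)→ 467

212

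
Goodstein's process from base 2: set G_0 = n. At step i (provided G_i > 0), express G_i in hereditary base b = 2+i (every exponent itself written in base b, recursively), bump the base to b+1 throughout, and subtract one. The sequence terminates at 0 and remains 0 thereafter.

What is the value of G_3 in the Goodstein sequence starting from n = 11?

15627

step 0: 11 = 2^(2 + 1) + 2 + 1; sub 3 for 2: 3^(3 + 1) + 3 + 1; = 85; G_1 = 85−1 = 84
step 1: 84 = 3^(3 + 1) + 3; sub 4 for 3: 4^(4 + 1) + 4; = 1028; G_2 = 1028−1 = 1027
step 2: 1027 = 4^(4 + 1) + 3; sub 5 for 4: 5^(5 + 1) + 3; = 15628; G_3 = 15628−1 = 15627
step 3: 15627 = 5^(5 + 1) + 2; sub 6 for 5: 6^(6 + 1) + 2; = 279938; G_4 = 279938−1 = 279937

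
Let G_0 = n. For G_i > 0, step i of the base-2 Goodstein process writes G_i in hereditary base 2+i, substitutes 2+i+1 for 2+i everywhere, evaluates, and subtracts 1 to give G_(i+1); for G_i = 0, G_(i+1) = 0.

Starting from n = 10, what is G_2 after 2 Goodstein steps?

1025

step 0: 10 = 2^(2 + 1) + 2; sub 3 for 2: 3^(3 + 1) + 3; = 84; G_1 = 84−1 = 83
step 1: 83 = 3^(3 + 1) + 2; sub 4 for 3: 4^(4 + 1) + 2; = 1026; G_2 = 1026−1 = 1025
step 2: 1025 = 4^(4 + 1) + 1; sub 5 for 4: 5^(5 + 1) + 1; = 15626; G_3 = 15626−1 = 15625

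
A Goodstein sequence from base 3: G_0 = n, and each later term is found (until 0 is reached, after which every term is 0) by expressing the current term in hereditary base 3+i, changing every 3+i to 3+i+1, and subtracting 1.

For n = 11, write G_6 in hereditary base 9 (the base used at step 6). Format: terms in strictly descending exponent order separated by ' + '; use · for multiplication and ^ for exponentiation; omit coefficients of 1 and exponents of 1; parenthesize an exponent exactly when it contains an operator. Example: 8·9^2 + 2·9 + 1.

5·9 + 2

G_0=11  [base 3] 3^2 + 2  →[3↦4]→  4^2 + 2 = 18  −1 ⇒ G_1=17
G_1=17  [base 4] 4^2 + 1  →[4↦5]→  5^2 + 1 = 26  −1 ⇒ G_2=25
G_2=25  [base 5] 5^2  →[5↦6]→  6^2 = 36  −1 ⇒ G_3=35
G_3=35  [base 6] 5·6 + 5  →[6↦7]→  5·7 + 5 = 40  −1 ⇒ G_4=39
G_4=39  [base 7] 5·7 + 4  →[7↦8]→  5·8 + 4 = 44  −1 ⇒ G_5=43
G_5=43  [base 8] 5·8 + 3  →[8↦9]→  5·9 + 3 = 48  −1 ⇒ G_6=47
G_6=47  [base 9] 5·9 + 2  →[9↦10]→  5·10 + 2 = 52  −1 ⇒ G_7=51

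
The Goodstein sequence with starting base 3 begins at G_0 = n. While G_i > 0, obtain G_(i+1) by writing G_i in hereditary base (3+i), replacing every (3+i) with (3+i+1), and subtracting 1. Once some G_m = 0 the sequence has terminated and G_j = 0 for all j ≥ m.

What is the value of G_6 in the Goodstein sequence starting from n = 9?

G_0 = 9. HB_3(9) = 3^2. Bump = 16. G_1 = 15.
G_1 = 15. HB_4(15) = 3·4 + 3. Bump = 18. G_2 = 17.
G_2 = 17. HB_5(17) = 3·5 + 2. Bump = 20. G_3 = 19.
G_3 = 19. HB_6(19) = 3·6 + 1. Bump = 22. G_4 = 21.
G_4 = 21. HB_7(21) = 3·7. Bump = 24. G_5 = 23.
G_5 = 23. HB_8(23) = 2·8 + 7. Bump = 25. G_6 = 24.

24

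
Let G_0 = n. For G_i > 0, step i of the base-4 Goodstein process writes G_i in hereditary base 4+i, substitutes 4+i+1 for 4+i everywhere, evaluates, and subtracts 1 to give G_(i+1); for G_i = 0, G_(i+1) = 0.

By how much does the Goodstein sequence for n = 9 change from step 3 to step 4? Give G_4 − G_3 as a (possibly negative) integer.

step 0: 9 = 2·4 + 1; sub 5 for 4: 2·5 + 1; = 11; G_1 = 11−1 = 10
step 1: 10 = 2·5; sub 6 for 5: 2·6; = 12; G_2 = 12−1 = 11
step 2: 11 = 6 + 5; sub 7 for 6: 7 + 5; = 12; G_3 = 12−1 = 11
step 3: 11 = 7 + 4; sub 8 for 7: 8 + 4; = 12; G_4 = 12−1 = 11

0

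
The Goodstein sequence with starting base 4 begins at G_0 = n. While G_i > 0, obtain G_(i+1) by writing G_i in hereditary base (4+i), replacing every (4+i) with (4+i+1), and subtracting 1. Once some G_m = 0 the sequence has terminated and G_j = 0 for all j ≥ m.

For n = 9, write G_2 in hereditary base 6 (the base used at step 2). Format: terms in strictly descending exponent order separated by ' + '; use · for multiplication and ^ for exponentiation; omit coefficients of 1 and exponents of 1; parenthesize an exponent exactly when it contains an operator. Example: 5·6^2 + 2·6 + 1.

6 + 5

i=0: 9 = 2·4 + 1 (b=4); 4→5: 2·5 + 1 = 11; 11−1 = 10
i=1: 10 = 2·5 (b=5); 5→6: 2·6 = 12; 12−1 = 11
i=2: 11 = 6 + 5 (b=6); 6→7: 7 + 5 = 12; 12−1 = 11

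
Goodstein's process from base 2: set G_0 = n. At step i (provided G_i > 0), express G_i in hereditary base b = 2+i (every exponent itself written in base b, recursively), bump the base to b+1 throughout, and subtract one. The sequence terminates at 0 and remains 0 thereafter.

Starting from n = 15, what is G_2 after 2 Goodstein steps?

1283

base 2: 15 = 2^(2 + 1) + 2^2 + 2 + 1; at 3: 3^(3 + 1) + 3^3 + 3 + 1 = 112; next = 111
base 3: 111 = 3^(3 + 1) + 3^3 + 3; at 4: 4^(4 + 1) + 4^4 + 4 = 1284; next = 1283
base 4: 1283 = 4^(4 + 1) + 4^4 + 3; at 5: 5^(5 + 1) + 5^5 + 3 = 18753; next = 18752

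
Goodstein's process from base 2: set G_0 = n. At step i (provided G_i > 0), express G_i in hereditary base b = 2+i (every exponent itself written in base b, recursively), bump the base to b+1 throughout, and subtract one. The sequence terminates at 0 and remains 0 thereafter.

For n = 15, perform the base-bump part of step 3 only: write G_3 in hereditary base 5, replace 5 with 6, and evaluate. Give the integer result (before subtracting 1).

G_0 = 15. HB_2(15) = 2^(2 + 1) + 2^2 + 2 + 1. Bump = 112. G_1 = 111.
G_1 = 111. HB_3(111) = 3^(3 + 1) + 3^3 + 3. Bump = 1284. G_2 = 1283.
G_2 = 1283. HB_4(1283) = 4^(4 + 1) + 4^4 + 3. Bump = 18753. G_3 = 18752.
G_3 = 18752. HB_5(18752) = 5^(5 + 1) + 5^5 + 2. Bump = 326594. G_4 = 326593.

326594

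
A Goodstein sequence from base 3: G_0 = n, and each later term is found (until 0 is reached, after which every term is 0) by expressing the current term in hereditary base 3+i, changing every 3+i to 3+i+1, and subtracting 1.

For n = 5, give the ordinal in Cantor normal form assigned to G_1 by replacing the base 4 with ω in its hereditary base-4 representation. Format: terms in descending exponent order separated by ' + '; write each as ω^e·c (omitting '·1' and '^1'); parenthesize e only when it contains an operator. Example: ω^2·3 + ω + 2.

ω + 1

G_0=5  [base 3] 3 + 2  →[3↦4]→  4 + 2 = 6  −1 ⇒ G_1=5
G_1=5  [base 4] 4 + 1  →[4↦5]→  5 + 1 = 6  −1 ⇒ G_2=5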